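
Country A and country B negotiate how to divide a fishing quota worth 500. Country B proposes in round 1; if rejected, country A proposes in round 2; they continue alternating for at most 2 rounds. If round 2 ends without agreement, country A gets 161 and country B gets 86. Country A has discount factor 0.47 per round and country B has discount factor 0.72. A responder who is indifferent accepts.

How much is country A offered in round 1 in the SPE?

194.58

By backward induction:
Round 2 (country A proposes): country B gets 86 if talks fail, so country A offers 86 and keeps 414.
Round 1 (country B proposes): country A can get 414 next round, worth 0.47 × 414 = 194.58 now. Country B offers 194.58 and keeps 500 − 194.58 = 305.42.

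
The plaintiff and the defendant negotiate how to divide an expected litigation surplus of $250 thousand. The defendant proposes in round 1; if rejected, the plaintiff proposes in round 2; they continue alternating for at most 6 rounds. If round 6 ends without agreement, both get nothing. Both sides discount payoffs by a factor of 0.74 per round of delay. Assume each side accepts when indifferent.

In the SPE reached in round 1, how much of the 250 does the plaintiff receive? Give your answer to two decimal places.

By backward induction:
Round 6 (the plaintiff proposes): rejection yields 0 for the defendant; the plaintiff offers 0 and keeps 250.
Round 5 (the defendant proposes): the plaintiff can get 250 next round, worth 0.74 × 250 = 185 now; the defendant offers that and keeps 65.
Round 4 (the plaintiff proposes): the defendant can get 65 next round, worth 0.74 × 65 = 48.1 now; the plaintiff offers that and keeps 201.9.
Round 3 (the defendant proposes): the plaintiff can get 201.9 next round, worth 0.74 × 201.9 = 149.406 now. The defendant offers 149.406 and keeps 250 − 149.406 = 100.594.
Round 2 (the plaintiff proposes): the defendant can get 100.594 next round, worth 0.74 × 100.594 = 74.43956 now; the plaintiff offers that and keeps 175.56044.
Round 1 (the defendant proposes): the plaintiff can get 175.56044 next round, worth 0.74 × 175.56044 = 129.9147256 now. The defendant offers 129.9147256 and keeps 250 − 129.9147256 = 120.0852744.

129.91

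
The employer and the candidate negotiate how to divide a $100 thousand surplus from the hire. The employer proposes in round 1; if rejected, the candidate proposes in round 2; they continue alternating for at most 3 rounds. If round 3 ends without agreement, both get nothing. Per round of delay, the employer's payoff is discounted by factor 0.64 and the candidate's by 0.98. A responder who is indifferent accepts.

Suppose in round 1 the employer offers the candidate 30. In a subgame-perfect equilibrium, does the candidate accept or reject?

Round 3 (the employer proposes): the candidate will accept anything ≥ 0, so the employer offers 0 and keeps 100.
Round 2 (the candidate proposes): the employer can get 100 next round, worth 0.64 × 100 = 64 now; the candidate offers that and keeps 36.
So by rejecting in round 1, the candidate gets 36 next round, worth 0.98 × 36 = 35.28 now.
Offer 30 < 35.28, so the candidate rejects.

Reject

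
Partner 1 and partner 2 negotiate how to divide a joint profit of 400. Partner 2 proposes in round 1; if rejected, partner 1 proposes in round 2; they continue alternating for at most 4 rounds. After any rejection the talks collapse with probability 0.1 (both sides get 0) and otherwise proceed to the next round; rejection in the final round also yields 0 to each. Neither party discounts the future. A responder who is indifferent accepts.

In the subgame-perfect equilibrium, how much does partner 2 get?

By backward induction:
Round 4 (partner 1 proposes): rejection yields 0 for partner 2; partner 1 offers 0 and keeps 400.
Round 3 (partner 2 proposes): rejecting gives partner 1 an expected 0.9 × 400 = 360; partner 2 offers that and keeps 40.
Round 2 (partner 1 proposes): rejecting gives partner 2 an expected 0.9 × 40 = 36; partner 1 offers that and keeps 364.
Round 1 (partner 2 proposes): rejecting gives partner 1 an expected 0.9 × 364 = 327.6, so partner 2 offers 327.6, keeping 72.4.

72.4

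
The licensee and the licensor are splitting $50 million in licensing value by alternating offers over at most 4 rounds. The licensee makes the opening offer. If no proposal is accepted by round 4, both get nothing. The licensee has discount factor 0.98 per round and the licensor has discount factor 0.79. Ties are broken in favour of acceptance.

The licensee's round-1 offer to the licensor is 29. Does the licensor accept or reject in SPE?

Reject

Round 4 (the licensor proposes): the licensee will accept anything ≥ 0, so the licensor offers 0 and keeps 50.
Round 3 (the licensee proposes): the licensor can get 50 next round, worth 0.79 × 50 = 39.5 now, so the licensee offers 39.5, keeping 10.5.
Round 2 (the licensor proposes): the licensee can get 10.5 next round, worth 0.98 × 10.5 = 10.29 now; the licensor offers that and keeps 39.71.
So by rejecting in round 1, the licensor gets 39.71 next round, worth 0.79 × 39.71 = 31.3709 now.
Offer 29 < 31.3709, so the licensor rejects.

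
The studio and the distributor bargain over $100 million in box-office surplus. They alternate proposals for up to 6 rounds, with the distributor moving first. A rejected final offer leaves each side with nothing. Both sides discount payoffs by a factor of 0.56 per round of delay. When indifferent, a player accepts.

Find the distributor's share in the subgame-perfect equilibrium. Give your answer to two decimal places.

62.13

Work backward from the last round.
Round 6 (the studio proposes): rejection yields 0 for the distributor; the studio offers 0 and keeps 100.
Round 5 (the distributor proposes): the studio can get 100 next round, worth 0.56 × 100 = 56 now, so the distributor offers 56, keeping 44.
Round 4 (the studio proposes): the distributor can get 44 next round, worth 0.56 × 44 = 24.64 now; the studio offers that and keeps 75.36.
Round 3 (the distributor proposes): the studio can get 75.36 next round, worth 0.56 × 75.36 = 42.2016 now; the distributor offers that and keeps 57.7984.
Round 2 (the studio proposes): the distributor can get 57.7984 next round, worth 0.56 × 57.7984 = 32.367104 now, so the studio offers 32.367104, keeping 67.632896.
Round 1 (the distributor proposes): the studio can get 67.632896 next round, worth 0.56 × 67.632896 = 37.87442176 now, so the distributor offers 37.87442176, keeping 62.12557824.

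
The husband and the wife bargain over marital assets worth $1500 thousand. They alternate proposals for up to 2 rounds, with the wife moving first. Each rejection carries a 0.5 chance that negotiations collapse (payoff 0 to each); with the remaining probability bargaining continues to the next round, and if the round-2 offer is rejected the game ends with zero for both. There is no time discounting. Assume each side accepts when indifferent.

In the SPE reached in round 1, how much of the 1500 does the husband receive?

750

By backward induction:
Round 2 (the husband proposes): rejection yields 0 for the wife; the husband offers 0 and keeps 1500.
Round 1 (the wife proposes): rejecting gives the husband an expected 0.5 × 1500 = 750; the wife offers that and keeps 750.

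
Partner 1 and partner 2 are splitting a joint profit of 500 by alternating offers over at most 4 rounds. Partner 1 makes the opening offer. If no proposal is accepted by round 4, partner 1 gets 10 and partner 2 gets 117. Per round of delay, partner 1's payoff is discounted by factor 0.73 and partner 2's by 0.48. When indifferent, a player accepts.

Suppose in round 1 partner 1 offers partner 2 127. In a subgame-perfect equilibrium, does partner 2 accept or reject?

Reject

Work out partner 2's continuation value if the offer is rejected.
Round 4 (partner 2 proposes): partner 1 gets 10 if talks fail, so partner 2 offers 10 and keeps 490.
Round 3 (partner 1 proposes): partner 2 can get 490 next round, worth 0.48 × 490 = 235.2 now, so partner 1 offers 235.2, keeping 264.8.
Round 2 (partner 2 proposes): partner 1 can get 264.8 next round, worth 0.73 × 264.8 = 193.304 now. Partner 2 offers 193.304 and keeps 500 − 193.304 = 306.696.
So by rejecting in round 1, partner 2 gets 306.696 next round, worth 0.48 × 306.696 = 147.21408 now.
Offer 127 < 147.21408, so partner 2 rejects.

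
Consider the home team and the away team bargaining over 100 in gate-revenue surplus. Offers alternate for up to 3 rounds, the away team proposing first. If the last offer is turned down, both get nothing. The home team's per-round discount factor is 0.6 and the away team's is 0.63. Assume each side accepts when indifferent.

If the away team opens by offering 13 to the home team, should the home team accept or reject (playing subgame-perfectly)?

Reject

Work out the home team's continuation value if the offer is rejected.
Round 3 (the away team proposes): rejection yields 0 for the home team; the away team offers 0 and keeps 100.
Round 2 (the home team proposes): the away team can get 100 next round, worth 0.63 × 100 = 63 now, so the home team offers 63, keeping 37.
So by rejecting in round 1, the home team gets 37 next round, worth 0.6 × 37 = 22.2 now.
Offer 13 < 22.2, so the home team rejects.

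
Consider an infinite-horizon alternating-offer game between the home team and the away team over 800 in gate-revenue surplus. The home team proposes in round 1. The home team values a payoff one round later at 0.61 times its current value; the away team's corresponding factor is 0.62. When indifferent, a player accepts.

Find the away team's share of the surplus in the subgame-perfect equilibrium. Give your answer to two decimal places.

311.10

In a stationary SPE each proposer offers the other exactly their discounted continuation value.
If the home team keeps x when proposing and the away team keeps y when proposing, then x = 800 − 0.62y and y = 800 − 0.61x.
Solving: x = 800(1 − 0.62) / (1 − 0.61·0.62) = 304 / 0.6218 ≈ 488.9032.
The away team gets 800 − 488.9032 ≈ 311.0968.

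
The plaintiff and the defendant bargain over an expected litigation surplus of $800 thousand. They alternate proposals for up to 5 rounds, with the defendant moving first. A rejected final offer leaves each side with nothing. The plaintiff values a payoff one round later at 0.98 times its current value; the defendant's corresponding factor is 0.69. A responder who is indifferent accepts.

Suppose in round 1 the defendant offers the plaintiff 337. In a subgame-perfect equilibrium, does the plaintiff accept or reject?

Work out the plaintiff's continuation value if the offer is rejected.
Round 5 (the defendant proposes): rejection yields 0 for the plaintiff; the defendant offers 0 and keeps 800.
Round 4 (the plaintiff proposes): the defendant can get 800 next round, worth 0.69 × 800 = 552 now, so the plaintiff offers 552, keeping 248.
Round 3 (the defendant proposes): the plaintiff can get 248 next round, worth 0.98 × 248 = 243.04 now, so the defendant offers 243.04, keeping 556.96.
Round 2 (the plaintiff proposes): the defendant can get 556.96 next round, worth 0.69 × 556.96 = 384.3024 now. The plaintiff offers 384.3024 and keeps 800 − 384.3024 = 415.6976.
So by rejecting in round 1, the plaintiff gets 415.6976 next round, worth 0.98 × 415.6976 = 407.383648 now.
Offer 337 < 407.383648, so the plaintiff rejects.

Reject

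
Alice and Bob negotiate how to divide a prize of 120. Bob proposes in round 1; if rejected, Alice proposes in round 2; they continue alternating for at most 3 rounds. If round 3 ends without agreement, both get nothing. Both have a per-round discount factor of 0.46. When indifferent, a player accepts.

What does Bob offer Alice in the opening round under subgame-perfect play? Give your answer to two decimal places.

29.81

Round 3 (Bob proposes): rejection yields 0 for Alice; Bob offers 0 and keeps 120.
Round 2 (Alice proposes): Bob can get 120 next round, worth 0.46 × 120 = 55.2 now, so Alice offers 55.2, keeping 64.8.
Round 1 (Bob proposes): Alice can get 64.8 next round, worth 0.46 × 64.8 = 29.808 now, so Bob offers 29.808, keeping 90.192.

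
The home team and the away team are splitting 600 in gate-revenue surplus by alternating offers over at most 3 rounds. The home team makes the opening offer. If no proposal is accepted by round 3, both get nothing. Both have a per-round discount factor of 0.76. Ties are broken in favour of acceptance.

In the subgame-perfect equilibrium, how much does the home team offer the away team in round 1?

Round 3 (the home team proposes): the away team will accept anything ≥ 0, so the home team offers 0 and keeps 600.
Round 2 (the away team proposes): the home team can get 600 next round, worth 0.76 × 600 = 456 now; the away team offers that and keeps 144.
Round 1 (the home team proposes): the away team can get 144 next round, worth 0.76 × 144 = 109.44 now, so the home team offers 109.44, keeping 490.56.

109.44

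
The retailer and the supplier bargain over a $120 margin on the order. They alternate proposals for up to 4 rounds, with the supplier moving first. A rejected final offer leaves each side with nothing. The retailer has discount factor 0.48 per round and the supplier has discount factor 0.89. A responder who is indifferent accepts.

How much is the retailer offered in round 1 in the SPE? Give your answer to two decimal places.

By backward induction:
Round 4 (the retailer proposes): the supplier will accept anything ≥ 0, so the retailer offers 0 and keeps 120.
Round 3 (the supplier proposes): the retailer can get 120 next round, worth 0.48 × 120 = 57.6 now. The supplier offers 57.6 and keeps 120 − 57.6 = 62.4.
Round 2 (the retailer proposes): the supplier can get 62.4 next round, worth 0.89 × 62.4 = 55.536 now; the retailer offers that and keeps 64.464.
Round 1 (the supplier proposes): the retailer can get 64.464 next round, worth 0.48 × 64.464 = 30.94272 now, so the supplier offers 30.94272, keeping 89.05728.

30.94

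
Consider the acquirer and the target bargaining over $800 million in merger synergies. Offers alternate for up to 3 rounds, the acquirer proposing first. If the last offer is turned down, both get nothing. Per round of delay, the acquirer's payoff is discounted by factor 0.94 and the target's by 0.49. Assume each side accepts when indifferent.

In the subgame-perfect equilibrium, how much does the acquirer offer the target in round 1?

23.52

Work backward from the last round.
Round 3 (the acquirer proposes): rejection yields 0 for the target; the acquirer offers 0 and keeps 800.
Round 2 (the target proposes): the acquirer can get 800 next round, worth 0.94 × 800 = 752 now, so the target offers 752, keeping 48.
Round 1 (the acquirer proposes): the target can get 48 next round, worth 0.49 × 48 = 23.52 now, so the acquirer offers 23.52, keeping 776.48.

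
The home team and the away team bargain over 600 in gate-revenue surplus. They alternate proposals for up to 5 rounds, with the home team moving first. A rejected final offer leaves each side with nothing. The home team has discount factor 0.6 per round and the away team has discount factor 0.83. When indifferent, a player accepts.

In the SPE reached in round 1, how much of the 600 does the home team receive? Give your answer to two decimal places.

Round 5 (the home team proposes): rejection yields 0 for the away team; the home team offers 0 and keeps 600.
Round 4 (the away team proposes): the home team can get 600 next round, worth 0.6 × 600 = 360 now. The away team offers 360 and keeps 600 − 360 = 240.
Round 3 (the home team proposes): the away team can get 240 next round, worth 0.83 × 240 = 199.2 now, so the home team offers 199.2, keeping 400.8.
Round 2 (the away team proposes): the home team can get 400.8 next round, worth 0.6 × 400.8 = 240.48 now, so the away team offers 240.48, keeping 359.52.
Round 1 (the home team proposes): the away team can get 359.52 next round, worth 0.83 × 359.52 = 298.4016 now; the home team offers that and keeps 301.5984.

301.60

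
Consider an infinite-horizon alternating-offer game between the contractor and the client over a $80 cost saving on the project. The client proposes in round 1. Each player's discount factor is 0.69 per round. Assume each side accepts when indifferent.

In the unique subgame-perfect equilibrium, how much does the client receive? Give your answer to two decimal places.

47.34

In a stationary SPE each proposer offers the other exactly their discounted continuation value.
If the client keeps x when proposing and the contractor keeps y when proposing, then x = 80 − 0.69y and y = 80 − 0.69x.
Solving: x = 80(1 − 0.69) / (1 − 0.69·0.69) = 24.8 / 0.5239 ≈ 47.3373.
The contractor gets 80 − 47.3373 ≈ 32.6627.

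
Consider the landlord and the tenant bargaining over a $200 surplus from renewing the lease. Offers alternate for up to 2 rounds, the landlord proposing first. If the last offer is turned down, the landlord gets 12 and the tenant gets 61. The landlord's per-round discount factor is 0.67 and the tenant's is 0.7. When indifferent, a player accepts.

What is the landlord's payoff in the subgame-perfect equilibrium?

By backward induction:
Round 2 (the tenant proposes): the landlord gets 12 if talks fail, so the tenant offers 12 and keeps 188.
Round 1 (the landlord proposes): the tenant can get 188 next round, worth 0.7 × 188 = 131.6 now. The landlord offers 131.6 and keeps 200 − 131.6 = 68.4.

68.4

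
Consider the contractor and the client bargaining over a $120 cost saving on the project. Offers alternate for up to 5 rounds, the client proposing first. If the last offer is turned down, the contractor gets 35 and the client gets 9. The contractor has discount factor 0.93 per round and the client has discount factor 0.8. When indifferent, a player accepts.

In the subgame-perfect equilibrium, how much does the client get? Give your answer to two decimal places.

Round 5 (the client proposes): the contractor gets 35 if talks fail, so the client offers 35 and keeps 85.
Round 4 (the contractor proposes): the client can get 85 next round, worth 0.8 × 85 = 68 now; the contractor offers that and keeps 52.
Round 3 (the client proposes): the contractor can get 52 next round, worth 0.93 × 52 = 48.36 now, so the client offers 48.36, keeping 71.64.
Round 2 (the contractor proposes): the client can get 71.64 next round, worth 0.8 × 71.64 = 57.312 now, so the contractor offers 57.312, keeping 62.688.
Round 1 (the client proposes): the contractor can get 62.688 next round, worth 0.93 × 62.688 = 58.29984 now. The client offers 58.29984 and keeps 120 − 58.29984 = 61.70016.

61.70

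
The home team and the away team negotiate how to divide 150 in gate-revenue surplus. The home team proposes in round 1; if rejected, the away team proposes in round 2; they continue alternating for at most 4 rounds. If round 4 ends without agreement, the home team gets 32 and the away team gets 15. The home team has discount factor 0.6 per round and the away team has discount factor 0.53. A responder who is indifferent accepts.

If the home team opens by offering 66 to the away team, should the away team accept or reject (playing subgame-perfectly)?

Work out the away team's continuation value if the offer is rejected.
Round 4 (the away team proposes): the home team gets 32 if talks fail, so the away team offers 32 and keeps 118.
Round 3 (the home team proposes): the away team can get 118 next round, worth 0.53 × 118 = 62.54 now, so the home team offers 62.54, keeping 87.46.
Round 2 (the away team proposes): the home team can get 87.46 next round, worth 0.6 × 87.46 = 52.476 now. The away team offers 52.476 and keeps 150 − 52.476 = 97.524.
So by rejecting in round 1, the away team gets 97.524 next round, worth 0.53 × 97.524 = 51.68772 now.
Offer 66 ≥ 51.68772, so the away team accepts.

Accept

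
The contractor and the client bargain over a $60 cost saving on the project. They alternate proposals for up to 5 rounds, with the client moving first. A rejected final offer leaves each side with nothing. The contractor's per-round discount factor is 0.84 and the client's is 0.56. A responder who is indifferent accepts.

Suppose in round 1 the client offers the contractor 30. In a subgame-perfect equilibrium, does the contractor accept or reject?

Work out the contractor's continuation value if the offer is rejected.
Round 5 (the client proposes): rejection yields 0 for the contractor; the client offers 0 and keeps 60.
Round 4 (the contractor proposes): the client can get 60 next round, worth 0.56 × 60 = 33.6 now, so the contractor offers 33.6, keeping 26.4.
Round 3 (the client proposes): the contractor can get 26.4 next round, worth 0.84 × 26.4 = 22.176 now; the client offers that and keeps 37.824.
Round 2 (the contractor proposes): the client can get 37.824 next round, worth 0.56 × 37.824 = 21.18144 now; the contractor offers that and keeps 38.81856.
So by rejecting in round 1, the contractor gets 38.81856 next round, worth 0.84 × 38.81856 = 32.6075904 now.
Offer 30 < 32.6075904, so the contractor rejects.

Reject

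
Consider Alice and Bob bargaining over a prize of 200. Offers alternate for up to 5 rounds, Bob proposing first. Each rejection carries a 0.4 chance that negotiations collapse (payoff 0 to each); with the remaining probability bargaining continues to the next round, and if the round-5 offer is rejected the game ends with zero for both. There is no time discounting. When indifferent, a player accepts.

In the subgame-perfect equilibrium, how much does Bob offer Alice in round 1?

Round 5 (Bob proposes): rejection yields 0 for Alice; Bob offers 0 and keeps 200.
Round 4 (Alice proposes): rejecting gives Bob an expected 0.6 × 200 = 120, so Alice offers 120, keeping 80.
Round 3 (Bob proposes): rejecting gives Alice an expected 0.6 × 80 = 48; Bob offers that and keeps 152.
Round 2 (Alice proposes): rejecting gives Bob an expected 0.6 × 152 = 91.2; Alice offers that and keeps 108.8.
Round 1 (Bob proposes): rejecting gives Alice an expected 0.6 × 108.8 = 65.28, so Bob offers 65.28, keeping 134.72.

65.28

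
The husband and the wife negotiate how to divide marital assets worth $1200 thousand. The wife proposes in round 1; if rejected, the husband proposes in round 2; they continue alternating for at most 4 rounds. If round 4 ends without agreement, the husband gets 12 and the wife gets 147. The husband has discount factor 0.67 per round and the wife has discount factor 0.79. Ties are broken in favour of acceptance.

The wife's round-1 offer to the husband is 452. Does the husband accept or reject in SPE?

Reject

Round 4 (the husband proposes): the wife gets 147 if talks fail, so the husband offers 147 and keeps 1053.
Round 3 (the wife proposes): the husband can get 1053 next round, worth 0.67 × 1053 = 705.51 now; the wife offers that and keeps 494.49.
Round 2 (the husband proposes): the wife can get 494.49 next round, worth 0.79 × 494.49 = 390.6471 now. The husband offers 390.6471 and keeps 1200 − 390.6471 = 809.3529.
So by rejecting in round 1, the husband gets 809.3529 next round, worth 0.67 × 809.3529 = 542.266443 now.
Offer 452 < 542.266443, so the husband rejects.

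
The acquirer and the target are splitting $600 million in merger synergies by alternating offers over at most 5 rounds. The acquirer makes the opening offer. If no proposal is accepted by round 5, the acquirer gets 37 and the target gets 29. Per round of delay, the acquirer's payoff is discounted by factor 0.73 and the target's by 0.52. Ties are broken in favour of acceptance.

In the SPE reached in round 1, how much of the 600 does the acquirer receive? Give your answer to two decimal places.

Round 5 (the acquirer proposes): the target gets 29 if talks fail, so the acquirer offers 29 and keeps 571.
Round 4 (the target proposes): the acquirer can get 571 next round, worth 0.73 × 571 = 416.83 now; the target offers that and keeps 183.17.
Round 3 (the acquirer proposes): the target can get 183.17 next round, worth 0.52 × 183.17 = 95.2484 now, so the acquirer offers 95.2484, keeping 504.7516.
Round 2 (the target proposes): the acquirer can get 504.7516 next round, worth 0.73 × 504.7516 = 368.468668 now; the target offers that and keeps 231.531332.
Round 1 (the acquirer proposes): the target can get 231.531332 next round, worth 0.52 × 231.531332 = 120.39629264 now, so the acquirer offers 120.39629264, keeping 479.60370736.

479.60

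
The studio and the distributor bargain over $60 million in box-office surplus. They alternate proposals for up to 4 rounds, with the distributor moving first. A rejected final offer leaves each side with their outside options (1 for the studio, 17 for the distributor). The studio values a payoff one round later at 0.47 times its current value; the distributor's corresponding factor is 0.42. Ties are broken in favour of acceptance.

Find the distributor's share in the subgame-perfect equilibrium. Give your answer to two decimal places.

Round 4 (the studio proposes): the distributor gets 17 if talks fail, so the studio offers 17 and keeps 43.
Round 3 (the distributor proposes): the studio can get 43 next round, worth 0.47 × 43 = 20.21 now. The distributor offers 20.21 and keeps 60 − 20.21 = 39.79.
Round 2 (the studio proposes): the distributor can get 39.79 next round, worth 0.42 × 39.79 = 16.7118 now. The studio offers 16.7118 and keeps 60 − 16.7118 = 43.2882.
Round 1 (the distributor proposes): the studio can get 43.2882 next round, worth 0.47 × 43.2882 = 20.345454 now, so the distributor offers 20.345454, keeping 39.654546.

39.65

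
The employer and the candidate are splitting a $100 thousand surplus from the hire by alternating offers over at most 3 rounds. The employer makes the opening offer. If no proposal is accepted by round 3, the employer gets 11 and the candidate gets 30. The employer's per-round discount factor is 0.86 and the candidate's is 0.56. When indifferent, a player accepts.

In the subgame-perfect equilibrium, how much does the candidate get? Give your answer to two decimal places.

22.29

Solve by backward induction from round 3.
Round 3 (the employer proposes): the candidate gets 30 if talks fail, so the employer offers 30 and keeps 70.
Round 2 (the candidate proposes): the employer can get 70 next round, worth 0.86 × 70 = 60.2 now. The candidate offers 60.2 and keeps 100 − 60.2 = 39.8.
Round 1 (the employer proposes): the candidate can get 39.8 next round, worth 0.56 × 39.8 = 22.288 now, so the employer offers 22.288, keeping 77.712.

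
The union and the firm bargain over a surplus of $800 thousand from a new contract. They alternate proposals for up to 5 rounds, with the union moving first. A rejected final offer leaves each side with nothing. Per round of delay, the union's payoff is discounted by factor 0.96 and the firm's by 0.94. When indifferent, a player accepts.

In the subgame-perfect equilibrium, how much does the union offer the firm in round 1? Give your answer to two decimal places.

Round 5 (the union proposes): rejection yields 0 for the firm; the union offers 0 and keeps 800.
Round 4 (the firm proposes): the union can get 800 next round, worth 0.96 × 800 = 768 now; the firm offers that and keeps 32.
Round 3 (the union proposes): the firm can get 32 next round, worth 0.94 × 32 = 30.08 now, so the union offers 30.08, keeping 769.92.
Round 2 (the firm proposes): the union can get 769.92 next round, worth 0.96 × 769.92 = 739.1232 now. The firm offers 739.1232 and keeps 800 − 739.1232 = 60.8768.
Round 1 (the union proposes): the firm can get 60.8768 next round, worth 0.94 × 60.8768 = 57.224192 now, so the union offers 57.224192, keeping 742.775808.

57.22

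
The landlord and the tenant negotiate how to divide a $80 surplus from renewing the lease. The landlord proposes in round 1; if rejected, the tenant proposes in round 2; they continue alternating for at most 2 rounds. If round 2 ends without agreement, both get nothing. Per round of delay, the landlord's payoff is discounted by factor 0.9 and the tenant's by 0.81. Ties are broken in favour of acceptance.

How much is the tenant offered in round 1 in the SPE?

Round 2 (the tenant proposes): the landlord will accept anything ≥ 0, so the tenant offers 0 and keeps 80.
Round 1 (the landlord proposes): the tenant can get 80 next round, worth 0.81 × 80 = 64.8 now, so the landlord offers 64.8, keeping 15.2.

64.8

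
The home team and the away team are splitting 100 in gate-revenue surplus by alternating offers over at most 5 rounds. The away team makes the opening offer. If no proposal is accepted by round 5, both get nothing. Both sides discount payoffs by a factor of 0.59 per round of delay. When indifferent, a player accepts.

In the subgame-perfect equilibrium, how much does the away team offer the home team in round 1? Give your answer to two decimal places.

Round 5 (the away team proposes): the home team will accept anything ≥ 0, so the away team offers 0 and keeps 100.
Round 4 (the home team proposes): the away team can get 100 next round, worth 0.59 × 100 = 59 now; the home team offers that and keeps 41.
Round 3 (the away team proposes): the home team can get 41 next round, worth 0.59 × 41 = 24.19 now, so the away team offers 24.19, keeping 75.81.
Round 2 (the home team proposes): the away team can get 75.81 next round, worth 0.59 × 75.81 = 44.7279 now. The home team offers 44.7279 and keeps 100 − 44.7279 = 55.2721.
Round 1 (the away team proposes): the home team can get 55.2721 next round, worth 0.59 × 55.2721 = 32.610539 now. The away team offers 32.610539 and keeps 100 − 32.610539 = 67.389461.

32.61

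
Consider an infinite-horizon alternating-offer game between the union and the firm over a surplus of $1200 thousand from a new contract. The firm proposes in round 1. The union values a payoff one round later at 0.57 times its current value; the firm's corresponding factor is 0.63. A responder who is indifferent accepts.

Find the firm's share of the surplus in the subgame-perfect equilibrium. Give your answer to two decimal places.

805.12

In a stationary SPE each proposer offers the other exactly their discounted continuation value.
If the firm keeps x when proposing and the union keeps y when proposing, then x = 1200 − 0.57y and y = 1200 − 0.63x.
Solving: x = 1200(1 − 0.57) / (1 − 0.63·0.57) = 516 / 0.6409 ≈ 805.1178.
The union gets 1200 − 805.1178 ≈ 394.8822.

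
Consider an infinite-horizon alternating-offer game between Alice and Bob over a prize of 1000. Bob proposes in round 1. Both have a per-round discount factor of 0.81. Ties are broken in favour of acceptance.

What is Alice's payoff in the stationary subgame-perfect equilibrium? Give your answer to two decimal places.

447.51

Let x be Bob's share when Bob proposes and y be Alice's share when Alice proposes.
Alice accepts iff offered ≥ 0.81·y, so x = 1000 − 0.81y. Symmetrically y = 1000 − 0.81x.
Substituting: x = 1000 − 0.81(1000 − 0.81x), giving x(1 − 0.81·0.81) = 1000(1 − 0.81).
So x = 1000 × 0.19 / 0.3439 ≈ 552.4862, and Alice receives 1000 − x ≈ 447.5138.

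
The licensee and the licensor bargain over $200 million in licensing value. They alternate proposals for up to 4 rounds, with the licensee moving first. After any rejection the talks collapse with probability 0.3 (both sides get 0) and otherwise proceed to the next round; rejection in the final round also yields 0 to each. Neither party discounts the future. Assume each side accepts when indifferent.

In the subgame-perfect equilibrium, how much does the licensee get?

89.4

Round 4 (the licensor proposes): rejection yields 0 for the licensee; the licensor offers 0 and keeps 200.
Round 3 (the licensee proposes): rejecting gives the licensor an expected 0.7 × 200 = 140. The licensee offers 140 and keeps 200 − 140 = 60.
Round 2 (the licensor proposes): rejecting gives the licensee an expected 0.7 × 60 = 42; the licensor offers that and keeps 158.
Round 1 (the licensee proposes): rejecting gives the licensor an expected 0.7 × 158 = 110.6; the licensee offers that and keeps 89.4.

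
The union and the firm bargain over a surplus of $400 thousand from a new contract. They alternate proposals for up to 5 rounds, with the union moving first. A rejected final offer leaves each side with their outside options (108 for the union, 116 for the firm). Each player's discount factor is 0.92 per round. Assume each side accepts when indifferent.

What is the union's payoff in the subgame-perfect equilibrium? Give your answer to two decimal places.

262.54

Round 5 (the union proposes): the firm gets 116 if talks fail, so the union offers 116 and keeps 284.
Round 4 (the firm proposes): the union can get 284 next round, worth 0.92 × 284 = 261.28 now, so the firm offers 261.28, keeping 138.72.
Round 3 (the union proposes): the firm can get 138.72 next round, worth 0.92 × 138.72 = 127.6224 now, so the union offers 127.6224, keeping 272.3776.
Round 2 (the firm proposes): the union can get 272.3776 next round, worth 0.92 × 272.3776 = 250.587392 now. The firm offers 250.587392 and keeps 400 − 250.587392 = 149.412608.
Round 1 (the union proposes): the firm can get 149.412608 next round, worth 0.92 × 149.412608 = 137.45959936 now; the union offers that and keeps 262.54040064.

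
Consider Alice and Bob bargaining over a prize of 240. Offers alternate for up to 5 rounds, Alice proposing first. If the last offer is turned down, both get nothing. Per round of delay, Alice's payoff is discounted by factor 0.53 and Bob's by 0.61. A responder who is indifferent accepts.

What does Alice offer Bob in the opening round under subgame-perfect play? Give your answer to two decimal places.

Round 5 (Alice proposes): rejection yields 0 for Bob; Alice offers 0 and keeps 240.
Round 4 (Bob proposes): Alice can get 240 next round, worth 0.53 × 240 = 127.2 now; Bob offers that and keeps 112.8.
Round 3 (Alice proposes): Bob can get 112.8 next round, worth 0.61 × 112.8 = 68.808 now, so Alice offers 68.808, keeping 171.192.
Round 2 (Bob proposes): Alice can get 171.192 next round, worth 0.53 × 171.192 = 90.73176 now; Bob offers that and keeps 149.26824.
Round 1 (Alice proposes): Bob can get 149.26824 next round, worth 0.61 × 149.26824 = 91.0536264 now; Alice offers that and keeps 148.9463736.

91.05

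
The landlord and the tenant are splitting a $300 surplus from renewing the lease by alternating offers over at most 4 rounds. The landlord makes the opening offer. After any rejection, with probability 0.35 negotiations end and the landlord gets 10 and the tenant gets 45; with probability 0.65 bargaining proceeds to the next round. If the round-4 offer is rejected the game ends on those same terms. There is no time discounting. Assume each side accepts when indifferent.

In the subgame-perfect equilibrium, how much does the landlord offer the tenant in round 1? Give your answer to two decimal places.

Round 4 (the tenant proposes): the landlord gets 10 if talks fail, so the tenant offers 10 and keeps 290.
Round 3 (the landlord proposes): rejecting gives the tenant an expected 0.65 × 290 + 0.35 × 45 = 204.25. The landlord offers 204.25 and keeps 300 − 204.25 = 95.75.
Round 2 (the tenant proposes): rejecting gives the landlord an expected 0.65 × 95.75 + 0.35 × 10 = 65.7375; the tenant offers that and keeps 234.2625.
Round 1 (the landlord proposes): rejecting gives the tenant an expected 0.65 × 234.2625 + 0.35 × 45 = 168.020625, so the landlord offers 168.020625, keeping 131.979375.

168.02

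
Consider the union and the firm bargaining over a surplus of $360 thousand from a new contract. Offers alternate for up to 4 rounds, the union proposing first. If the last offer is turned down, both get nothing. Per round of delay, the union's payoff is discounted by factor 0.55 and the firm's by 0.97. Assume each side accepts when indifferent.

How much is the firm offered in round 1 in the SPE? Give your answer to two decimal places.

343.44

Round 4 (the firm proposes): the union will accept anything ≥ 0, so the firm offers 0 and keeps 360.
Round 3 (the union proposes): the firm can get 360 next round, worth 0.97 × 360 = 349.2 now; the union offers that and keeps 10.8.
Round 2 (the firm proposes): the union can get 10.8 next round, worth 0.55 × 10.8 = 5.94 now; the firm offers that and keeps 354.06.
Round 1 (the union proposes): the firm can get 354.06 next round, worth 0.97 × 354.06 = 343.4382 now, so the union offers 343.4382, keeping 16.5618.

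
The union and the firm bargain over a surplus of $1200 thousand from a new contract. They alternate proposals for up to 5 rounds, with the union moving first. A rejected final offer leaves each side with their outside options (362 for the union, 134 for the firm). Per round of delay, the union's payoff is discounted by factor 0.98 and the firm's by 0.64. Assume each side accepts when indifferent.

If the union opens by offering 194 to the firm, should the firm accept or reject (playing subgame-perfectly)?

Accept

Work out the firm's continuation value if the offer is rejected.
Round 5 (the union proposes): the firm gets 134 if talks fail, so the union offers 134 and keeps 1066.
Round 4 (the firm proposes): the union can get 1066 next round, worth 0.98 × 1066 = 1044.68 now; the firm offers that and keeps 155.32.
Round 3 (the union proposes): the firm can get 155.32 next round, worth 0.64 × 155.32 = 99.4048 now, so the union offers 99.4048, keeping 1100.5952.
Round 2 (the firm proposes): the union can get 1100.5952 next round, worth 0.98 × 1100.5952 = 1078.583296 now; the firm offers that and keeps 121.416704.
So by rejecting in round 1, the firm gets 121.416704 next round, worth 0.64 × 121.416704 = 77.70669056 now.
Offer 194 ≥ 77.70669056, so the firm accepts.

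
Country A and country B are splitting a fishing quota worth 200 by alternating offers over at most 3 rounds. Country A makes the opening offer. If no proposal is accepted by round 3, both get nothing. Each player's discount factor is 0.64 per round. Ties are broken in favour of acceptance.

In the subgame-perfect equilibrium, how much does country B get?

46.08

By backward induction:
Round 3 (country A proposes): country B will accept anything ≥ 0, so country A offers 0 and keeps 200.
Round 2 (country B proposes): country A can get 200 next round, worth 0.64 × 200 = 128 now. Country B offers 128 and keeps 200 − 128 = 72.
Round 1 (country A proposes): country B can get 72 next round, worth 0.64 × 72 = 46.08 now, so country A offers 46.08, keeping 153.92.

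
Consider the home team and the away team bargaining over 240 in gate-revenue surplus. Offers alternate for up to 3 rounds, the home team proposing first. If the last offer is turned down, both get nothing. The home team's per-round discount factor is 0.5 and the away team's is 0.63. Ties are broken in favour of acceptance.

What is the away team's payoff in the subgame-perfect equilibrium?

Solve by backward induction from round 3.
Round 3 (the home team proposes): the away team will accept anything ≥ 0, so the home team offers 0 and keeps 240.
Round 2 (the away team proposes): the home team can get 240 next round, worth 0.5 × 240 = 120 now. The away team offers 120 and keeps 240 − 120 = 120.
Round 1 (the home team proposes): the away team can get 120 next round, worth 0.63 × 120 = 75.6 now; the home team offers that and keeps 164.4.

75.6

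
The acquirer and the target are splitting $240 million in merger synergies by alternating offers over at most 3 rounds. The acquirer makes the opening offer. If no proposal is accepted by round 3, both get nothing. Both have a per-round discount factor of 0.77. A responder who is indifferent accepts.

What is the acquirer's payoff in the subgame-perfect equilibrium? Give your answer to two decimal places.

Round 3 (the acquirer proposes): rejection yields 0 for the target; the acquirer offers 0 and keeps 240.
Round 2 (the target proposes): the acquirer can get 240 next round, worth 0.77 × 240 = 184.8 now. The target offers 184.8 and keeps 240 − 184.8 = 55.2.
Round 1 (the acquirer proposes): the target can get 55.2 next round, worth 0.77 × 55.2 = 42.504 now; the acquirer offers that and keeps 197.496.

197.50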